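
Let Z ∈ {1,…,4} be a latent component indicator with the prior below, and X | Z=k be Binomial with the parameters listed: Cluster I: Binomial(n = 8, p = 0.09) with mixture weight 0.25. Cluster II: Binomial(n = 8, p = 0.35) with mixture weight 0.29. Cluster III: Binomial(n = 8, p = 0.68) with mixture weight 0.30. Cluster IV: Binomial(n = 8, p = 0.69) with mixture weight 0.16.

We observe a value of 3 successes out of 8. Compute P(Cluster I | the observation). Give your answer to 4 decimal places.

Apply Bayes' rule: the posterior for each component is proportional to its prior times its likelihood at x.
Component likelihoods at x = 3 successes out of 8:
  p_I = C(8,3)·0.09^3·0.91^5 = 56·0.000729·0.624032 = 0.0254755
  p_II = C(8,3)·0.35^3·0.65^5 = 56·0.042875·0.116029 = 0.278586
  p_III = C(8,3)·0.68^3·0.32^5 = 56·0.314432·0.00335544 = 0.0590833
  p_IV = C(8,3)·0.69^3·0.31^5 = 56·0.328509·0.00286292 = 0.0526676
Multiply by the mixture weights:
  w_I·p_I = 0.25 × 0.0254755 = 0.00636887
  w_II·p_II = 0.29 × 0.278586 = 0.0807899
  w_III·p_III = 0.30 × 0.0590833 = 0.017725
  w_IV·p_IV = 0.16 × 0.0526676 = 0.00842682
Sum: 0.00636887 + 0.0807899 + 0.017725 + 0.00842682 = 0.113311
So the posterior for Cluster I is 0.00636887 / 0.113311 ≈ 0.0562.

0.0562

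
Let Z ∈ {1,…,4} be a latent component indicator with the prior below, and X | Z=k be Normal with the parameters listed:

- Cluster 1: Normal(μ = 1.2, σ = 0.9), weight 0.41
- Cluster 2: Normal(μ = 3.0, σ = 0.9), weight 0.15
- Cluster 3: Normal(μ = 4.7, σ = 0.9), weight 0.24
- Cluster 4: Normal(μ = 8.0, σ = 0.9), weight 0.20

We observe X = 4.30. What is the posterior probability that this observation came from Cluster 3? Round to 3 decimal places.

0.801

Posterior ∝ prior × likelihood, so P(k | x) ∝ P(Z=k) f_k(x); normalise over all components.
Component likelihoods at x = 4.30:
  p_1 = 0.00117595
  p_2 = 0.156173
  p_3 = 0.401582
  p_4 = 9.4757e-05
Unnormalised posteriors:
  P(Z=1)·p_1 = 0.41 × 0.00117595 = 0.000482141
  P(Z=2)·p_2 = 0.15 × 0.156173 = 0.023426
  P(Z=3)·p_3 = 0.24 × 0.401582 = 0.0963797
  P(Z=4)·p_4 = 0.20 × 9.4757e-05 = 1.89514e-05
Evidence: 0.000482141 + 0.023426 + 0.0963797 + 1.89514e-05 = 0.120307
So the posterior for Cluster 3 is 0.0963797 / 0.120307 ≈ 0.801.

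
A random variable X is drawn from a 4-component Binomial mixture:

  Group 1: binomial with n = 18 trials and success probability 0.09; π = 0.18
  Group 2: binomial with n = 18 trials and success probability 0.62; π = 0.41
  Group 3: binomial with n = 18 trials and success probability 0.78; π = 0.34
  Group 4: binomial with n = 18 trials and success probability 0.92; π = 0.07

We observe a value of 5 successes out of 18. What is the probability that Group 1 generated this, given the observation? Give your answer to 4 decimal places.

0.7063

Posterior ∝ prior × likelihood, so P(k | x) ∝ π_k f_k(x); normalise over all components.
Evaluate each component's likelihood at the observed value:
  L_1 = 0.0148467
  L_2 = 0.00270411
  L_3 = 6.99596e-06
  L_4 = 3.10448e-11
Weight by the priors:
  π_1·L_1 = 0.18 × 0.0148467 = 0.00267241
  π_2·L_2 = 0.41 × 0.00270411 = 0.00110869
  π_3·L_3 = 0.34 × 6.99596e-06 = 2.37863e-06
  π_4·L_4 = 0.07 × 3.10448e-11 = 2.17313e-12
Evidence: 0.00267241 + 0.00110869 + 2.37863e-06 + 2.17313e-12 = 0.00378347
P(Group 1 | data) ≈ 0.7063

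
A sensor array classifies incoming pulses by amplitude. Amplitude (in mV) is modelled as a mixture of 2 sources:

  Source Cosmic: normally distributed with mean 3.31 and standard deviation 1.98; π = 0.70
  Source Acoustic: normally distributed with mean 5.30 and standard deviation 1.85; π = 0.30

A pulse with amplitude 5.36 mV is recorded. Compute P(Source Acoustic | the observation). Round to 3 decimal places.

Apply Bayes' rule: the posterior for each component is proportional to its prior times its likelihood at x.
Normal densities:
  L_Cosmic = (1/(1.98·√(2π)))·exp(−(5.36−3.31)²/(2·1.98²)) = 0.201486·exp(-0.53598) = 0.117889
  L_Acoustic = (1/(1.85·√(2π)))·exp(−(5.36−5.30)²/(2·1.85²)) = 0.215644·exp(-0.00053) = 0.215531
Prior × likelihood for each component:
  π_Cosmic·L_Cosmic = 0.70 × 0.117889 = 0.0825221
  π_Acoustic·L_Acoustic = 0.30 × 0.215531 = 0.0646593
Sum: 0.0825221 + 0.0646593 = 0.147181
P(Source Acoustic | 5.36 mV) ≈ 0.439

0.439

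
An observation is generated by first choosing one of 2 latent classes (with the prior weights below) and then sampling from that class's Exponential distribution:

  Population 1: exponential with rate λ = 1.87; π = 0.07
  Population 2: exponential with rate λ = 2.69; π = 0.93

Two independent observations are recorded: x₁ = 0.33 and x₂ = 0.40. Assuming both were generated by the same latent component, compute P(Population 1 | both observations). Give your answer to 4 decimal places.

0.0621

Posterior ∝ prior × likelihood, so P(k | x) ∝ π_k f_k(x); normalise over all components.
Since both observations come from the same component, the likelihood for component k is f_k(x₁)·f_k(x₂).
  p_1 = [1.00888] × [0.885094] = 0.892951
  p_2 = [1.10721] × [0.917173] = 1.0155
Weight by the priors:
  π_1·p_1 = 0.07 × 0.892951 = 0.0625066
  π_2·p_2 = 0.93 × 1.0155 = 0.944416
Marginal: 0.0625066 + 0.944416 = 1.00692
Responsibility of Population 1: 0.0625066 / 1.00692 ≈ 0.0621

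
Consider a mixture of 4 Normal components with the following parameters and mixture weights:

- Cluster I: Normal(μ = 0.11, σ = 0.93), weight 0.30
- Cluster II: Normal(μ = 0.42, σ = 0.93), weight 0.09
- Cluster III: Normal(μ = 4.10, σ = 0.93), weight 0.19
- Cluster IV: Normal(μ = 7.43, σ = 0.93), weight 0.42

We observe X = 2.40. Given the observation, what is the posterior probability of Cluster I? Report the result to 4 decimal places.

0.2430

Apply Bayes' rule: the posterior for each component is proportional to its prior times its likelihood at x.
Normal densities:
  p_I = 0.0206924
  p_II = 0.0444782
  p_III = 0.0806948
  p_IV = 1.90644e-07
Multiply by the mixture weights:
  π_I·p_I = 0.30 × 0.0206924 = 0.00620771
  π_II·p_II = 0.09 × 0.0444782 = 0.00400303
  π_III·p_III = 0.19 × 0.0806948 = 0.015332
  π_IV·p_IV = 0.42 × 1.90644e-07 = 8.00706e-08
Denominator: 0.00620771 + 0.00400303 + 0.015332 + 8.00706e-08 = 0.0255428
Responsibility of Cluster I: 0.00620771 / 0.0255428 ≈ 0.2430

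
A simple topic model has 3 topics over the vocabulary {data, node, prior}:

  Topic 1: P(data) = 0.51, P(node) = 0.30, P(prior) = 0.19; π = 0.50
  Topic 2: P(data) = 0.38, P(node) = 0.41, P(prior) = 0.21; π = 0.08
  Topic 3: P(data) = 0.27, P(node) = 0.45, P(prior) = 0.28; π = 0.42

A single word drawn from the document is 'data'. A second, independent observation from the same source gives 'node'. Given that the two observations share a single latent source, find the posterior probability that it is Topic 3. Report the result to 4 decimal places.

By Bayes' theorem, P(k | x) = P(Z=k) f_k(x) / Σ_j P(Z=j) f_j(x).
Since both observations come from the same component, the likelihood for component k is f_k(x₁)·f_k(x₂).
  L_1 = [P(data | comp) = 0.51] × [0.3] = 0.153
  L_2 = [P(data | comp) = 0.38] × [0.41] = 0.1558
  L_3 = [P(data | comp) = 0.27] × [0.45] = 0.1215
Unnormalised posteriors:
  P(Z=1)·L_1 = 0.50 × 0.153 = 0.0765
  P(Z=2)·L_2 = 0.08 × 0.1558 = 0.012464
  P(Z=3)·L_3 = 0.42 × 0.1215 = 0.05103
Sum: 0.0765 + 0.012464 + 0.05103 = 0.139994
Responsibility of Topic 3: 0.05103 / 0.139994 ≈ 0.3645

0.3645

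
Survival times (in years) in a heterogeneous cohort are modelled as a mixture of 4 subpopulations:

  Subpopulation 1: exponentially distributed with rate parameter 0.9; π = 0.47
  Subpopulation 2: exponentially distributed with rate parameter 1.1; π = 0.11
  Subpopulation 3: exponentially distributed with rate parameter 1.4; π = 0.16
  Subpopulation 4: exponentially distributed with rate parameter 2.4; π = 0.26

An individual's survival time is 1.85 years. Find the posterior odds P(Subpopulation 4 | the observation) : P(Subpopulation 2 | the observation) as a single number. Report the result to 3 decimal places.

0.466

Posterior odds = (w_i f_i(x)) / (w_j f_j(x)); the normalising sum cancels.
Evaluate each component's likelihood at the observed value:
  L_1 = 0.9·e^(−0.9·1.85) = 0.9·e^(−1.6650) = 0.170272
  L_2 = 1.1·e^(−1.1·1.85) = 1.1·e^(−2.0350) = 0.143749
  L_3 = 1.4·e^(−1.4·1.85) = 1.4·e^(−2.5900) = 0.105028
  L_4 = 2.4·e^(−2.4·1.85) = 2.4·e^(−4.4400) = 0.0283103
0.00736067 / 0.0158123 ≈ 0.466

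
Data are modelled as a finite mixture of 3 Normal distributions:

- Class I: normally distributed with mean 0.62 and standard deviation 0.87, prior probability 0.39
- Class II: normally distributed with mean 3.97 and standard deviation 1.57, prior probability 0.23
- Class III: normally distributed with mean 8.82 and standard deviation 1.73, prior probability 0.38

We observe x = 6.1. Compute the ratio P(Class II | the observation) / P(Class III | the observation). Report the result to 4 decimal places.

Posterior odds = (π_i f_i(x)) / (π_j f_j(x)); the normalising sum cancels.
Component likelihoods at x = 6.1:
  L_I = (1/(0.87·√(2π)))·exp(−(6.1−0.62)²/(2·0.87²)) = 0.458554·exp(-19.83776) = 1.11163e-09
  L_II = (1/(1.57·√(2π)))·exp(−(6.1−3.97)²/(2·1.57²)) = 0.254103·exp(-0.92030) = 0.101235
  L_III = (1/(1.73·√(2π)))·exp(−(6.1−8.82)²/(2·1.73²)) = 0.230602·exp(-1.23599) = 0.0670007
Posterior odds = (π_II·L_II) / (π_III·L_III) = (0.23·0.101235) / (0.38·0.0670007) = 0.0232839 / 0.0254603 ≈ 0.9145

0.9145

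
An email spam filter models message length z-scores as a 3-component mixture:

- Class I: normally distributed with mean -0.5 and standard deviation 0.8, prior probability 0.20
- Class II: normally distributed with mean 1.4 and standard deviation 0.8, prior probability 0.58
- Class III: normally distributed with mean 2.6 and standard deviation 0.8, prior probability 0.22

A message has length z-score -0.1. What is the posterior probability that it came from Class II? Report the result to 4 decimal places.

The responsibility of component k is w_k f_k(x) divided by Σ_j w_j f_j(x).
Component likelihoods at x = -0.1:
  f_I = (1/(0.8·√(2π)))·exp(−(-0.1−-0.5)²/(2·0.8²)) = 0.498678·exp(-0.12500) = 0.440082
  f_II = (1/(0.8·√(2π)))·exp(−(-0.1−1.4)²/(2·0.8²)) = 0.498678·exp(-1.75781) = 0.0859828
  f_III = (1/(0.8·√(2π)))·exp(−(-0.1−2.6)²/(2·0.8²)) = 0.498678·exp(-5.69531) = 0.0016764
Weight by the priors:
  w_I·f_I = 0.20 × 0.440082 = 0.0880163
  w_II·f_II = 0.58 × 0.0859828 = 0.04987
  w_III·f_III = 0.22 × 0.0016764 = 0.000368808
Denominator: 0.0880163 + 0.04987 + 0.000368808 = 0.138255
So the posterior for Class II is 0.04987 / 0.138255 ≈ 0.3607.

0.3607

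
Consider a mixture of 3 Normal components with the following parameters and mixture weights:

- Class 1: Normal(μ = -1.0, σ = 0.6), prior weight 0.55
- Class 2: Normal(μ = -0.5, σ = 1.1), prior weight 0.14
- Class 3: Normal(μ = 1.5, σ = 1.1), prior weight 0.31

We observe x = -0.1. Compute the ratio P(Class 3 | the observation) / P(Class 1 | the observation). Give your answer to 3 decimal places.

Since P(k|x) ∝ P(Z=k) f_k(x), the posterior odds are P(Z=i) f_i(x) / (P(Z=j) f_j(x)).
Component likelihoods at x = -0.1:
  p_1 = 0.215863
  p_2 = 0.339472
  p_3 = 0.125921
Posterior odds = (P(Z=3)·p_3) / (P(Z=1)·p_1) = (0.31·0.125921) / (0.55·0.215863) = 0.0390355 / 0.118724 ≈ 0.329

0.329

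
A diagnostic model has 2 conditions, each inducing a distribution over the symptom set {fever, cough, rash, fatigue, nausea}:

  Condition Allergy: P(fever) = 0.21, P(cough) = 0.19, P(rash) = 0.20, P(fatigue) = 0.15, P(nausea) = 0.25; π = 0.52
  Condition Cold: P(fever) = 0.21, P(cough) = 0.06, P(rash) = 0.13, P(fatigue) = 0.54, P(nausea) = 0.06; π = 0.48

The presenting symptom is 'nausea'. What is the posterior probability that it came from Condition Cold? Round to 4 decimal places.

By Bayes' theorem, P(k | x) = P(Z=k) f_k(x) / Σ_j P(Z=j) f_j(x).
Evaluate each component's likelihood at the observed value:
  L_Allergy = 0.25
  L_Cold = 0.06
Unnormalised posteriors:
  P(Z=Allergy)·L_Allergy = 0.52 × 0.25 = 0.13
  P(Z=Cold)·L_Cold = 0.48 × 0.06 = 0.0288
Normaliser: 0.13 + 0.0288 = 0.1588
Responsibility of Condition Cold: 0.0288 / 0.1588 ≈ 0.1814

0.1814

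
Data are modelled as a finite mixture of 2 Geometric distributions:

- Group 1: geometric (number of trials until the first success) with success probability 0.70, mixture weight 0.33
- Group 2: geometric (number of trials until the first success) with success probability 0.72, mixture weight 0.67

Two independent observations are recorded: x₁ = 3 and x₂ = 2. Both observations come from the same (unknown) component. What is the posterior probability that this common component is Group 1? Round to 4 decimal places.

The responsibility of component k is π_k f_k(x) divided by Σ_j π_j f_j(x).
Since both observations come from the same component, the likelihood for component k is f_k(x₁)·f_k(x₂).
  f_1 = [0.063] × [0.21] = 0.01323
  f_2 = [0.056448] × [0.2016] = 0.0113799
Multiply by the mixture weights:
  π_1·f_1 = 0.33 × 0.01323 = 0.0043659
  π_2·f_2 = 0.67 × 0.0113799 = 0.00762454
Marginal: 0.0043659 + 0.00762454 = 0.0119904
Responsibility of Group 1: 0.0043659 / 0.0119904 ≈ 0.3641

0.3641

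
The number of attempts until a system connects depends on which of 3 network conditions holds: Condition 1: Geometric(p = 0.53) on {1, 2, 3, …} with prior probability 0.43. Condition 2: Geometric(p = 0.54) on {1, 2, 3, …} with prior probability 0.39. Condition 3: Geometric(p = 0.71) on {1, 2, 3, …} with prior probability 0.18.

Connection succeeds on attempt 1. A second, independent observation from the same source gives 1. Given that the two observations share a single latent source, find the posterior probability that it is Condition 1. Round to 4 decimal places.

The responsibility of component k is π_k f_k(x) divided by Σ_j π_j f_j(x).
Since both observations come from the same component, the likelihood for component k is f_k(x₁)·f_k(x₂).
  p_1 = [0.53] × [0.53] = 0.2809
  p_2 = [0.54] × [0.54] = 0.2916
  p_3 = [0.71] × [0.71] = 0.5041
Unnormalised posteriors:
  π_1·p_1 = 0.43 × 0.2809 = 0.120787
  π_2·p_2 = 0.39 × 0.2916 = 0.113724
  π_3·p_3 = 0.18 × 0.5041 = 0.090738
Normaliser: 0.120787 + 0.113724 + 0.090738 = 0.325249
P(Condition 1 | x₁,x₂) ≈ 0.3714

0.3714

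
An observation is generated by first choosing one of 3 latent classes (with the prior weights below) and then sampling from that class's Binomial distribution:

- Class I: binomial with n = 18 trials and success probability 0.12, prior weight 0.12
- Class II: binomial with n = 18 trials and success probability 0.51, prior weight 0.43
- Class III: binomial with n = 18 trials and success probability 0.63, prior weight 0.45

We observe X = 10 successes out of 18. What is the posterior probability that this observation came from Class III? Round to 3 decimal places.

By Bayes' theorem, P(k | x) = π_k f_k(x) / Σ_j π_j f_j(x).
Evaluate each component's likelihood at the observed value:
  f_I = C(18,10)·0.12^10·0.88^8 = 43758·6.19174e-10·0.359635 = 9.74387e-06
  f_II = C(18,10)·0.51^10·0.49^8 = 43758·0.00119042·0.00332329 = 0.173112
  f_III = C(18,10)·0.63^10·0.37^8 = 43758·0.0098493·0.000351248 = 0.151383
Weight by the priors:
  π_I·f_I = 0.12 × 9.74387e-06 = 1.16926e-06
  π_II·f_II = 0.43 × 0.173112 = 0.0744383
  π_III·f_III = 0.45 × 0.151383 = 0.0681223
Marginal: 1.16926e-06 + 0.0744383 + 0.0681223 = 0.142562
P(Class III | data) = 0.0681223 / 0.142562 ≈ 0.478

0.478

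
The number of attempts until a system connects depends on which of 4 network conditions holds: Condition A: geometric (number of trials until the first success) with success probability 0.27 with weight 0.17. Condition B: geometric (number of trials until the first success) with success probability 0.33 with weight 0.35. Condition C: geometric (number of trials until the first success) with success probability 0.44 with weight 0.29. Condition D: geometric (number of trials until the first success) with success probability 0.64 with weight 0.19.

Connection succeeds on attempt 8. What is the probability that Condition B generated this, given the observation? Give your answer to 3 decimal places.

0.487

Posterior ∝ prior × likelihood, so P(k | x) ∝ π_k f_k(x); normalise over all components.
Evaluate each component's likelihood at the observed value:
  f_A = 0.029828
  f_B = 0.0200003
  f_C = 0.00759922
  f_D = 0.000501531
Unnormalised posteriors:
  π_A·f_A = 0.17 × 0.029828 = 0.00507076
  π_B·f_B = 0.35 × 0.0200003 = 0.00700012
  π_C·f_C = 0.29 × 0.00759922 = 0.00220377
  π_D·f_D = 0.19 × 0.000501531 = 9.52908e-05
Denominator: 0.00507076 + 0.00700012 + 0.00220377 + 9.52908e-05 = 0.0143699
P(Condition B | the observation) ≈ 0.487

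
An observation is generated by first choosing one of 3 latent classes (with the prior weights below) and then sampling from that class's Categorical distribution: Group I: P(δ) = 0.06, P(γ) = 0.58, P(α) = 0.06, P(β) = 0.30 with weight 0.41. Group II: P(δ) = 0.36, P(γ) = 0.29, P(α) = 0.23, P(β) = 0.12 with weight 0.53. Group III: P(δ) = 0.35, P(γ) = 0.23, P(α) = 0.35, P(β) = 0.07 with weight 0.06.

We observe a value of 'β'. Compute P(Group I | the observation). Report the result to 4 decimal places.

The responsibility of component k is w_k f_k(x) divided by Σ_j w_j f_j(x).
Component likelihoods at x = 'β':
  L_I = P(β | comp) = 0.30
  L_II = P(β | comp) = 0.12
  L_III = P(β | comp) = 0.07
Unnormalised posteriors:
  w_I·L_I = 0.41 × 0.3 = 0.123
  w_II·L_II = 0.53 × 0.12 = 0.0636
  w_III·L_III = 0.06 × 0.07 = 0.0042
Denominator: 0.123 + 0.0636 + 0.0042 = 0.1908
Responsibility of Group I: 0.123 / 0.1908 ≈ 0.6447

0.6447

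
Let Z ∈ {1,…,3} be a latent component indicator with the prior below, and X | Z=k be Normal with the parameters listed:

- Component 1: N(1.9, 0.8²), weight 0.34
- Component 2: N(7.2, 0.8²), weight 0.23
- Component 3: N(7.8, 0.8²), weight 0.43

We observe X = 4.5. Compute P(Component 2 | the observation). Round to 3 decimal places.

By Bayes' theorem, P(k | x) = π_k f_k(x) / Σ_j π_j f_j(x).
Component likelihoods at x = 4.5:
  f_1 = (1/(0.8·√(2π)))·exp(−(4.5−1.9)²/(2·0.8²)) = 0.498678·exp(-5.28125) = 0.00253631
  f_2 = (1/(0.8·√(2π)))·exp(−(4.5−7.2)²/(2·0.8²)) = 0.498678·exp(-5.69531) = 0.0016764
  f_3 = (1/(0.8·√(2π)))·exp(−(4.5−7.8)²/(2·0.8²)) = 0.498678·exp(-8.50781) = 0.000100676
Weight by the priors:
  π_1·f_1 = 0.34 × 0.00253631 = 0.000862345
  π_2·f_2 = 0.23 × 0.0016764 = 0.000385572
  π_3·f_3 = 0.43 × 0.000100676 = 4.32905e-05
Sum: 0.000862345 + 0.000385572 + 4.32905e-05 = 0.00129121
P(Component 2 | 4.5) = 0.000385572 / 0.00129121 ≈ 0.299

0.299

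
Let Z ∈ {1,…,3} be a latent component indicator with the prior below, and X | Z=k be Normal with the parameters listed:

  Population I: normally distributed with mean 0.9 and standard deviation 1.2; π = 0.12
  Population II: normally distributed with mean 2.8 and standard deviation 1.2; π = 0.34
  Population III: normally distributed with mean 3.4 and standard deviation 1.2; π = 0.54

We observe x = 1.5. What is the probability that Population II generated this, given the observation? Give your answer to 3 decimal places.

Posterior ∝ prior × likelihood, so P(k | x) ∝ P(Z=k) f_k(x); normalise over all components.
Component likelihoods at x = 1.5:
  L_I = 0.293388
  L_II = 0.184877
  L_III = 0.0949189
Multiply by the mixture weights:
  P(Z=I)·L_I = 0.12 × 0.293388 = 0.0352065
  P(Z=II)·L_II = 0.34 × 0.184877 = 0.0628581
  P(Z=III)·L_III = 0.54 × 0.0949189 = 0.0512562
Marginal: 0.0352065 + 0.0628581 + 0.0512562 = 0.149321
Responsibility of Population II: 0.0628581 / 0.149321 ≈ 0.421

0.421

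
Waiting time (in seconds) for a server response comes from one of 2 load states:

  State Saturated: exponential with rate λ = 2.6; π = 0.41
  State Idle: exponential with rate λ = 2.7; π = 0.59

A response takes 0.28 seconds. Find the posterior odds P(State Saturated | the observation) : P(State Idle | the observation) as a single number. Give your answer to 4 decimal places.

Posterior odds = (π_i f_i(x)) / (π_j f_j(x)); the normalising sum cancels.
Exponential densities:
  f_Saturated = 2.6·e^(−2.6·0.28) = 2.6·e^(−0.7280) = 1.25547
  f_Idle = 2.7·e^(−2.7·0.28) = 2.7·e^(−0.7560) = 1.26776
Odds = (0.41/0.59) × (1.25547/1.26776) = 0.694915 × 0.990307 ≈ 0.6882

0.6882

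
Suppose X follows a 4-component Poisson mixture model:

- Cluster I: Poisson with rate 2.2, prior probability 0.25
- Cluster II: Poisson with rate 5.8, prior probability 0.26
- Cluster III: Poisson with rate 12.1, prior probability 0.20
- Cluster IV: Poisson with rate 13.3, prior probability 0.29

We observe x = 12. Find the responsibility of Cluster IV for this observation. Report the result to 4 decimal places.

0.5516

The responsibility of component k is w_k f_k(x) divided by Σ_j w_j f_j(x).
Component likelihoods at x = 12:
  p_I = e^(−2.2)·2.2^12/12! = 2.97363e-06
  p_II = e^(−5.8)·5.8^12/12! = 0.0091599
  p_III = e^(−12.1)·12.1^12/12! = 0.114321
  p_IV = e^(−13.3)·13.3^12/12! = 0.107094
Multiply by the mixture weights:
  w_I·p_I = 0.25 × 2.97363e-06 = 7.43408e-07
  w_II·p_II = 0.26 × 0.0091599 = 0.00238158
  w_III·p_III = 0.20 × 0.114321 = 0.0228641
  w_IV·p_IV = 0.29 × 0.107094 = 0.0310573
Normaliser: 7.43408e-07 + 0.00238158 + 0.0228641 + 0.0310573 = 0.0563038
P(Cluster IV | x) ≈ 0.5516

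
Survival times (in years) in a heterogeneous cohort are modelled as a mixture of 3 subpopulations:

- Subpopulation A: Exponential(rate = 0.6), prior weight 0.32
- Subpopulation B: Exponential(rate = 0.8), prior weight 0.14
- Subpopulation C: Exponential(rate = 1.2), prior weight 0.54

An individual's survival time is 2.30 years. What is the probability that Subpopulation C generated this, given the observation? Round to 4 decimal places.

The responsibility of component k is π_k f_k(x) divided by Σ_j π_j f_j(x).
Evaluate each component's likelihood at the observed value:
  p_A = 0.6·e^(−0.6·2.30) = 0.6·e^(−1.3800) = 0.150947
  p_B = 0.8·e^(−0.8·2.30) = 0.8·e^(−1.8400) = 0.127054
  p_C = 1.2·e^(−1.2·2.30) = 1.2·e^(−2.7600) = 0.0759501
Weight by the priors:
  π_A·p_A = 0.32 × 0.150947 = 0.0483031
  π_B·p_B = 0.14 × 0.127054 = 0.0177876
  π_C·p_C = 0.54 × 0.0759501 = 0.0410131
Denominator: 0.0483031 + 0.0177876 + 0.0410131 = 0.107104
So the posterior for Subpopulation C is 0.0410131 / 0.107104 ≈ 0.3829.

0.3829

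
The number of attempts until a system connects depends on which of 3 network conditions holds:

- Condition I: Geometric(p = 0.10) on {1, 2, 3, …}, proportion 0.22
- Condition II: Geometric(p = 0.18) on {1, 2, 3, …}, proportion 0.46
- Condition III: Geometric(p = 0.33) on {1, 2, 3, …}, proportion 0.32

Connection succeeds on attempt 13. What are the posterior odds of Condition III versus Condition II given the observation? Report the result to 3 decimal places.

0.113

Only the two components matter; the odds are (P(Z=i) f_i(x)) / (P(Z=j) f_j(x)).
Component likelihoods at x = 13:
  p_I = 0.10·(1−0.10)^12 = 0.10·0.28243 = 0.028243
  p_II = 0.18·(1−0.18)^12 = 0.18·0.0924201 = 0.0166356
  p_III = 0.33·(1−0.33)^12 = 0.33·0.00818272 = 0.0027003
0.000864095 / 0.00765238 ≈ 0.113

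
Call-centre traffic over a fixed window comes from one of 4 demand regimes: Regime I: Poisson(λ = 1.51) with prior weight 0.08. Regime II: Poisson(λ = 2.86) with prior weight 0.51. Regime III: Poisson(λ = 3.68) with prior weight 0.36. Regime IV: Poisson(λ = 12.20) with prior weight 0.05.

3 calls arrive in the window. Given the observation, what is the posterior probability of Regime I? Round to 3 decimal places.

Apply Bayes' rule: the posterior for each component is proportional to its prior times its likelihood at x.
Poisson probabilities:
  L_I = e^(−1.51)·1.51^3/3! = 0.126764
  L_II = e^(−2.86)·2.86^3/3! = 0.223288
  L_III = e^(−3.68)·3.68^3/3! = 0.209502
  L_IV = e^(−12.20)·12.20^3/3! = 0.00152242
Multiply by the mixture weights:
  w_I·L_I = 0.08 × 0.126764 = 0.0101411
  w_II·L_II = 0.51 × 0.223288 = 0.113877
  w_III·L_III = 0.36 × 0.209502 = 0.0754208
  w_IV·L_IV = 0.05 × 0.00152242 = 7.61212e-05
Sum: 0.0101411 + 0.113877 + 0.0754208 + 7.61212e-05 = 0.199515
P(Regime I | data) ≈ 0.051

0.051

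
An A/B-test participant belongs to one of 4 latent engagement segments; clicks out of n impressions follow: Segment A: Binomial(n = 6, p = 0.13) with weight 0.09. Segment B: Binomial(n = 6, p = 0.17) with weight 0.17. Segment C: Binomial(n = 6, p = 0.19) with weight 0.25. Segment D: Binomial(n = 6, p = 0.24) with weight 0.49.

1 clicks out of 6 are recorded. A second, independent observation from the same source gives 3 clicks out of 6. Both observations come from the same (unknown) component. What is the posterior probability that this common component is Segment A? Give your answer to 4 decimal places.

By Bayes' theorem, P(k | x) = π_k f_k(x) / Σ_j π_j f_j(x).
Since both observations come from the same component, the likelihood for component k is f_k(x₁)·f_k(x₂).
  p_A = [C(6,1)·0.13^1·0.87^5 = 6·0.13·0.498421 = 0.388768] × [0.0289346] = 0.0112489
  p_B = [C(6,1)·0.17^1·0.83^5 = 6·0.17·0.393904 = 0.401782] × [0.0561838] = 0.0225736
  p_C = [C(6,1)·0.19^1·0.81^5 = 6·0.19·0.348678 = 0.397493] × [0.0729031] = 0.0289785
  p_D = [C(6,1)·0.24^1·0.76^5 = 6·0.24·0.253553 = 0.365116] × [0.121368] = 0.0443134
Unnormalised posteriors:
  π_A·p_A = 0.09 × 0.0112489 = 0.0010124
  π_B·p_B = 0.17 × 0.0225736 = 0.00383752
  π_C·p_C = 0.25 × 0.0289785 = 0.00724462
  π_D·p_D = 0.49 × 0.0443134 = 0.0217136
Marginal: 0.0010124 + 0.00383752 + 0.00724462 + 0.0217136 = 0.0338081
P(Segment A | x₁, x₂) = 0.0010124 / 0.0338081 ≈ 0.0299

0.0299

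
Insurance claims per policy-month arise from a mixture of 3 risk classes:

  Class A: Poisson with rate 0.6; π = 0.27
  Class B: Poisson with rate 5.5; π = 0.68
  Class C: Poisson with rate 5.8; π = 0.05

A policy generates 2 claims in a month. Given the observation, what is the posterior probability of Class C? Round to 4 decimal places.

The responsibility of component k is π_k f_k(x) divided by Σ_j π_j f_j(x).
Poisson probabilities:
  f_A = 0.0987861
  f_B = 0.0618124
  f_C = 0.0509235
Weight by the priors:
  π_A·f_A = 0.27 × 0.0987861 = 0.0266722
  π_B·f_B = 0.68 × 0.0618124 = 0.0420324
  π_C·f_C = 0.05 × 0.0509235 = 0.00254617
Normaliser: 0.0266722 + 0.0420324 + 0.00254617 = 0.0712509
P(Class C | data) = 0.00254617 / 0.0712509 ≈ 0.0357

0.0357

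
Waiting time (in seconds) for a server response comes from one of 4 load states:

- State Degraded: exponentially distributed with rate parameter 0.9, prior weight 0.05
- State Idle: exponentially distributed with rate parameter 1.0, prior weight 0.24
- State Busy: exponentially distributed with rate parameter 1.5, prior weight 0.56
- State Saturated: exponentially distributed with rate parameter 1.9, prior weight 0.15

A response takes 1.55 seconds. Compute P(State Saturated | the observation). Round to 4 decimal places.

0.0942

Posterior ∝ prior × likelihood, so P(k | x) ∝ π_k f_k(x); normalise over all components.
Evaluate each component's likelihood at the observed value:
  p_Degraded = 0.22305
  p_Idle = 0.212248
  p_Busy = 0.146675
  p_Saturated = 0.0999439
Prior × likelihood for each component:
  π_Degraded·p_Degraded = 0.05 × 0.22305 = 0.0111525
  π_Idle·p_Idle = 0.24 × 0.212248 = 0.0509395
  π_Busy·p_Busy = 0.56 × 0.146675 = 0.0821381
  π_Saturated·p_Saturated = 0.15 × 0.0999439 = 0.0149916
Denominator: 0.0111525 + 0.0509395 + 0.0821381 + 0.0149916 = 0.159222
So the posterior for State Saturated is 0.0149916 / 0.159222 ≈ 0.0942.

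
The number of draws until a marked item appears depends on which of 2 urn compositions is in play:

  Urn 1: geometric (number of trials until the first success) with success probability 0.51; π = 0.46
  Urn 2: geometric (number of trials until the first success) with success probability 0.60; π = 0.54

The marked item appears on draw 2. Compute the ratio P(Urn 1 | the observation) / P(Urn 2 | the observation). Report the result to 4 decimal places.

Since P(k|x) ∝ w_k f_k(x), the posterior odds are w_i f_i(x) / (w_j f_j(x)).
Component likelihoods at x = 2:
  f_1 = 0.51·(1−0.51)^1 = 0.51·0.49 = 0.2499
  f_2 = 0.60·(1−0.60)^1 = 0.60·0.4 = 0.24
0.114954 / 0.1296 ≈ 0.8870

0.8870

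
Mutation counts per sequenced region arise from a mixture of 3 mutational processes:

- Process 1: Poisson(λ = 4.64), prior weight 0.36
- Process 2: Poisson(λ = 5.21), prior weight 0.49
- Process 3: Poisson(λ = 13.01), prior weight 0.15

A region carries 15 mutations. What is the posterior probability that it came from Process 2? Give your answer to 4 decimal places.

P(component k | x) = P(Z=k)·f_k(x) / marginal(x), where marginal(x) = Σ_j P(Z=j)·f_j(x).
Evaluate each component's likelihood at the observed value:
  L_1 = 7.34757e-05
  L_2 = 0.000236261
  L_3 = 0.0886112
Unnormalised posteriors:
  P(Z=1)·L_1 = 0.36 × 7.34757e-05 = 2.64513e-05
  P(Z=2)·L_2 = 0.49 × 0.000236261 = 0.000115768
  P(Z=3)·L_3 = 0.15 × 0.0886112 = 0.0132917
Sum: 2.64513e-05 + 0.000115768 + 0.0132917 = 0.0134339
P(Process 2 | the observation) = 0.000115768 / 0.0134339 ≈ 0.0086

0.0086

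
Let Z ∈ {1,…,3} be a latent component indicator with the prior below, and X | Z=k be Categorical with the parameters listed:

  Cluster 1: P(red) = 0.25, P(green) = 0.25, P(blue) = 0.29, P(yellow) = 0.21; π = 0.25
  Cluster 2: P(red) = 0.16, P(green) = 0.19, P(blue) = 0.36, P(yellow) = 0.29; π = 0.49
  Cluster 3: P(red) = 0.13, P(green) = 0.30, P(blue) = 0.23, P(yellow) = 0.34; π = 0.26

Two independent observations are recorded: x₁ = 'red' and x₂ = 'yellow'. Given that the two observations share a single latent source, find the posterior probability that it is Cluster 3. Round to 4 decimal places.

P(component k | x) = π_k·f_k(x) / marginal(x), where marginal(x) = Σ_j π_j·f_j(x).
Since both observations come from the same component, the likelihood for component k is f_k(x₁)·f_k(x₂).
  f_1 = [P(red | comp) = 0.25] × [0.21] = 0.0525
  f_2 = [P(red | comp) = 0.16] × [0.29] = 0.0464
  f_3 = [P(red | comp) = 0.13] × [0.34] = 0.0442
Weight by the priors:
  π_1·f_1 = 0.25 × 0.0525 = 0.013125
  π_2·f_2 = 0.49 × 0.0464 = 0.022736
  π_3·f_3 = 0.26 × 0.0442 = 0.011492
Evidence: 0.013125 + 0.022736 + 0.011492 = 0.047353
P(Cluster 3 | x₁, x₂) ≈ 0.2427

0.2427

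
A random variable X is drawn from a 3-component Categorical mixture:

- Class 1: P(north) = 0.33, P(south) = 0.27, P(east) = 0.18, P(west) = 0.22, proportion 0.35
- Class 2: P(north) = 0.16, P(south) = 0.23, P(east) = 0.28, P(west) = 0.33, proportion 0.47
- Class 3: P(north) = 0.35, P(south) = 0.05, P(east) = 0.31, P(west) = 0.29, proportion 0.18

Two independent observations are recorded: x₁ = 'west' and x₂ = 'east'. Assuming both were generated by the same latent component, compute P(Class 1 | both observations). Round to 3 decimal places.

0.189

Apply Bayes' rule: the posterior for each component is proportional to its prior times its likelihood at x.
Since both observations come from the same component, the likelihood for component k is f_k(x₁)·f_k(x₂).
  p_1 = [0.22] × [0.18] = 0.0396
  p_2 = [0.33] × [0.28] = 0.0924
  p_3 = [0.29] × [0.31] = 0.0899
Weight by the priors:
  P(Z=1)·p_1 = 0.35 × 0.0396 = 0.01386
  P(Z=2)·p_2 = 0.47 × 0.0924 = 0.043428
  P(Z=3)·p_3 = 0.18 × 0.0899 = 0.016182
Sum: 0.01386 + 0.043428 + 0.016182 = 0.07347
Responsibility of Class 1: 0.01386 / 0.07347 ≈ 0.189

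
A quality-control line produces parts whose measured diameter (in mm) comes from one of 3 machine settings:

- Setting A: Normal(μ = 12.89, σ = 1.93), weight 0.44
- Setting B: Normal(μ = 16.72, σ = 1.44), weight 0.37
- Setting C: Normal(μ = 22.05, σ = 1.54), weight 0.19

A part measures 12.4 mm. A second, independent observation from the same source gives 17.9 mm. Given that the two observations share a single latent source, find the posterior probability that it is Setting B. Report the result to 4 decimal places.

0.2647

By Bayes' theorem, P(k | x) = w_k f_k(x) / Σ_j w_j f_j(x).
Since both observations come from the same component, the likelihood for component k is f_k(x₁)·f_k(x₂).
  p_A = [0.20015] × [0.007114] = 0.00142387
  p_B = [0.00307767] × [0.198032] = 0.000609478
  p_C = [7.70822e-10] × [0.00686233] = 5.28963e-12
Weight by the priors:
  w_A·p_A = 0.44 × 0.00142387 = 0.000626502
  w_B·p_B = 0.37 × 0.000609478 = 0.000225507
  w_C·p_C = 0.19 × 5.28963e-12 = 1.00503e-12
Denominator: 0.000626502 + 0.000225507 + 1.00503e-12 = 0.000852009
So the posterior for Setting B is 0.000225507 / 0.000852009 ≈ 0.2647.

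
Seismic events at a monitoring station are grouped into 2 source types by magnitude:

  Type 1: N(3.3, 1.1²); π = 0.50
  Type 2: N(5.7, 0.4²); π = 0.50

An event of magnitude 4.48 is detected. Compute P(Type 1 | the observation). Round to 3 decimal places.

0.955

Apply Bayes' rule: the posterior for each component is proportional to its prior times its likelihood at x.
Normal densities:
  p_1 = (1/(1.1·√(2π)))·exp(−(4.48−3.3)²/(2·1.1²)) = 0.362675·exp(-0.57537) = 0.204003
  p_2 = (1/(0.4·√(2π)))·exp(−(4.48−5.7)²/(2·0.4²)) = 0.997356·exp(-4.65125) = 0.00952441
Prior × likelihood for each component:
  w_1·p_1 = 0.50 × 0.204003 = 0.102001
  w_2·p_2 = 0.50 × 0.00952441 = 0.0047622
Sum: 0.102001 + 0.0047622 = 0.106764
P(Type 1 | the observation) = 0.102001 / 0.106764 ≈ 0.955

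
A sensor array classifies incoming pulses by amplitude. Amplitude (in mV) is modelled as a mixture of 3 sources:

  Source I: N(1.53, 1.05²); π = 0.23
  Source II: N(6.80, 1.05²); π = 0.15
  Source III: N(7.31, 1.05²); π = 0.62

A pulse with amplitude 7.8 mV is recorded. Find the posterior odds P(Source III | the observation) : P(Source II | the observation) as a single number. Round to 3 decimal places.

5.834

Posterior odds = (w_i f_i(x)) / (w_j f_j(x)); the normalising sum cancels.
Evaluate each component's likelihood at the observed value:
  p_I = 6.86583e-09
  p_II = 0.241414
  p_III = 0.340746
Posterior odds = (w_III·p_III) / (w_II·p_II) = (0.62·0.340746) / (0.15·0.241414) = 0.211263 / 0.036212 ≈ 5.834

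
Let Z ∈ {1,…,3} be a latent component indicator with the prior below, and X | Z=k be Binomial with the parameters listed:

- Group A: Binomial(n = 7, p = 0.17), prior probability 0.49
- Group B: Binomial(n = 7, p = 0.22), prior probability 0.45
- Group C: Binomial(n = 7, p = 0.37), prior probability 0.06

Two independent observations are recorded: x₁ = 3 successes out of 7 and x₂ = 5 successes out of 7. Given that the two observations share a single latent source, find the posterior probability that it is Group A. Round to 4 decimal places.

0.0563

By Bayes' theorem, P(k | x) = π_k f_k(x) / Σ_j π_j f_j(x).
Since both observations come from the same component, the likelihood for component k is f_k(x₁)·f_k(x₂).
  L_A = [0.081607] × [0.00205409] = 0.000167628
  L_B = [0.137948] × [0.00658449] = 0.000908315
  L_C = [0.279277] × [0.0577975] = 0.0161415
Weight by the priors:
  π_A·L_A = 0.49 × 0.000167628 = 8.21379e-05
  π_B·L_B = 0.45 × 0.000908315 = 0.000408742
  π_C·L_C = 0.06 × 0.0161415 = 0.000968491
Normaliser: 8.21379e-05 + 0.000408742 + 0.000968491 = 0.00145937
P(Group A | x) = 8.21379e-05 / 0.00145937 ≈ 0.0563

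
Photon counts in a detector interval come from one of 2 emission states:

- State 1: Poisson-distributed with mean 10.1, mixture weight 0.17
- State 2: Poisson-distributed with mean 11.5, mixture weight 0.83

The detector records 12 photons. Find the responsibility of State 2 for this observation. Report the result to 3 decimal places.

0.851

The responsibility of component k is π_k f_k(x) divided by Σ_j π_j f_j(x).
Poisson probabilities:
  f_1 = 0.0966374
  f_2 = 0.113149
Unnormalised posteriors:
  π_1·f_1 = 0.17 × 0.0966374 = 0.0164284
  π_2·f_2 = 0.83 × 0.113149 = 0.0939136
Evidence: 0.0164284 + 0.0939136 = 0.110342
So the posterior for State 2 is 0.0939136 / 0.110342 ≈ 0.851.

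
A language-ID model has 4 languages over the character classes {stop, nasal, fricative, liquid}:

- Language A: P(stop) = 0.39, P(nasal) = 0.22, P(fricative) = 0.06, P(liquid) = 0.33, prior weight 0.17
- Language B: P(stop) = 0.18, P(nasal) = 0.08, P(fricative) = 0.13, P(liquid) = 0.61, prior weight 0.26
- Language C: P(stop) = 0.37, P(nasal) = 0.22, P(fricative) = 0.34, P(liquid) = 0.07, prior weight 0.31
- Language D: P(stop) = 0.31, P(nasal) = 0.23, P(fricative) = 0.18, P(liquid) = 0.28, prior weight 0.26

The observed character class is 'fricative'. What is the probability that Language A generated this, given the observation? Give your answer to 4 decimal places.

0.0520

P(component k | x) = P(Z=k)·f_k(x) / marginal(x), where marginal(x) = Σ_j P(Z=j)·f_j(x).
Evaluate each component's likelihood at the observed value:
  L_A = P(fricative | comp) = 0.06
  L_B = P(fricative | comp) = 0.13
  L_C = P(fricative | comp) = 0.34
  L_D = P(fricative | comp) = 0.18
Unnormalised posteriors:
  P(Z=A)·L_A = 0.17 × 0.06 = 0.0102
  P(Z=B)·L_B = 0.26 × 0.13 = 0.0338
  P(Z=C)·L_C = 0.31 × 0.34 = 0.1054
  P(Z=D)·L_D = 0.26 × 0.18 = 0.0468
Normaliser: 0.0102 + 0.0338 + 0.1054 + 0.0468 = 0.1962
So the posterior for Language A is 0.0102 / 0.1962 ≈ 0.0520.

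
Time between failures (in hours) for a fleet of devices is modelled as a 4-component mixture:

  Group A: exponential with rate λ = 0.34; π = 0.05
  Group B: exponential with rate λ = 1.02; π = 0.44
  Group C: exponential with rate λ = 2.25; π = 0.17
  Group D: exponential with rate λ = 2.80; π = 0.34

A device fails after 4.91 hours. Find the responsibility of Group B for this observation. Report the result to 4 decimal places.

Posterior ∝ prior × likelihood, so P(k | x) ∝ w_k f_k(x); normalise over all components.
Evaluate each component's likelihood at the observed value:
  p_A = 0.0640424
  p_B = 0.00681658
  p_C = 3.58356e-05
  p_D = 2.99556e-06
Weight by the priors:
  w_A·p_A = 0.05 × 0.0640424 = 0.00320212
  w_B·p_B = 0.44 × 0.00681658 = 0.0029993
  w_C·p_C = 0.17 × 3.58356e-05 = 6.09205e-06
  w_D·p_D = 0.34 × 2.99556e-06 = 1.01849e-06
Marginal: 0.00320212 + 0.0029993 + 6.09205e-06 + 1.01849e-06 = 0.00620853
So the posterior for Group B is 0.0029993 / 0.00620853 ≈ 0.4831.

0.4831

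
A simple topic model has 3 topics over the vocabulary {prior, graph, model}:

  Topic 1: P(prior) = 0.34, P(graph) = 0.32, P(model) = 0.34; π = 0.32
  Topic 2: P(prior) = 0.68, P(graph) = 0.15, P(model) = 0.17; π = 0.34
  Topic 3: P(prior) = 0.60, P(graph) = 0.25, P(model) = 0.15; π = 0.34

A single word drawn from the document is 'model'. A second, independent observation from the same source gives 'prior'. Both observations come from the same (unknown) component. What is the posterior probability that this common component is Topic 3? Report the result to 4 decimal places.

0.2863

The responsibility of component k is P(Z=k) f_k(x) divided by Σ_j P(Z=j) f_j(x).
Since both observations come from the same component, the likelihood for component k is f_k(x₁)·f_k(x₂).
  p_1 = [P(model | comp) = 0.34] × [0.34] = 0.1156
  p_2 = [P(model | comp) = 0.17] × [0.68] = 0.1156
  p_3 = [P(model | comp) = 0.15] × [0.6] = 0.09
Multiply by the mixture weights:
  P(Z=1)·p_1 = 0.32 × 0.1156 = 0.036992
  P(Z=2)·p_2 = 0.34 × 0.1156 = 0.039304
  P(Z=3)·p_3 = 0.34 × 0.09 = 0.0306
Sum: 0.036992 + 0.039304 + 0.0306 = 0.106896
So the posterior for Topic 3 is 0.0306 / 0.106896 ≈ 0.2863.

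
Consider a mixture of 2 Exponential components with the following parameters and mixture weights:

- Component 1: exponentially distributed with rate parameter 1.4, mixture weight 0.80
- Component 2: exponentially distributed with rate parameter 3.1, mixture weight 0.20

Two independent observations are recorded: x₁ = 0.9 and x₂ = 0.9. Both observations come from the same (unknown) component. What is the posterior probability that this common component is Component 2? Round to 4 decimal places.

By Bayes' theorem, P(k | x) = w_k f_k(x) / Σ_j w_j f_j(x).
Since both observations come from the same component, the likelihood for component k is f_k(x₁)·f_k(x₂).
  p_1 = [1.4·e^(−1.4·0.9) = 1.4·e^(−1.2600) = 0.397116] × [0.397116] = 0.157701
  p_2 = [3.1·e^(−3.1·0.9) = 3.1·e^(−2.7900) = 0.190406] × [0.190406] = 0.0362544
Unnormalised posteriors:
  w_1·p_1 = 0.80 × 0.157701 = 0.126161
  w_2·p_2 = 0.20 × 0.0362544 = 0.00725087
Denominator: 0.126161 + 0.00725087 = 0.133412
P(Component 2 | x₁,x₂) ≈ 0.0543

0.0543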